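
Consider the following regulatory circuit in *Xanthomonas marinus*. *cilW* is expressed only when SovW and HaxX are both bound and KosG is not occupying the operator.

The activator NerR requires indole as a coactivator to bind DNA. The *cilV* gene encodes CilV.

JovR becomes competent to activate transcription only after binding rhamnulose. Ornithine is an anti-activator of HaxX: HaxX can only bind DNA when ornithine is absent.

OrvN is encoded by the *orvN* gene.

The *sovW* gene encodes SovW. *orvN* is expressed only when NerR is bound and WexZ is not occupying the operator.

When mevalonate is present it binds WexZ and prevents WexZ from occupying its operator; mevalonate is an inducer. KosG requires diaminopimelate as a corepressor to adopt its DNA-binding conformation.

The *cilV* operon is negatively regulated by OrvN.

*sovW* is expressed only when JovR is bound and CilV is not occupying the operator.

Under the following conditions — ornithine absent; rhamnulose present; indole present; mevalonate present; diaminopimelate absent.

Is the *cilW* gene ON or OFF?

Rhamnulose is present, so JovR is active.
Indole is present, so NerR is active.
Mevalonate is present, so WexZ is inactive.
No repressor is bound and NerR is active, so *orvN* is transcribed.
So OrvN is produced and active.
With repressor OrvN bound, *cilV* is not transcribed.
So CilV is not produced.
No repressor is bound and JovR is active, so *sovW* is transcribed.
So SovW is produced and active.
Diaminopimelate is absent, so KosG is inactive.
Ornithine is absent, so HaxX is active.
No repressor is bound and SovW and HaxX are active, so *cilW* is transcribed.

ON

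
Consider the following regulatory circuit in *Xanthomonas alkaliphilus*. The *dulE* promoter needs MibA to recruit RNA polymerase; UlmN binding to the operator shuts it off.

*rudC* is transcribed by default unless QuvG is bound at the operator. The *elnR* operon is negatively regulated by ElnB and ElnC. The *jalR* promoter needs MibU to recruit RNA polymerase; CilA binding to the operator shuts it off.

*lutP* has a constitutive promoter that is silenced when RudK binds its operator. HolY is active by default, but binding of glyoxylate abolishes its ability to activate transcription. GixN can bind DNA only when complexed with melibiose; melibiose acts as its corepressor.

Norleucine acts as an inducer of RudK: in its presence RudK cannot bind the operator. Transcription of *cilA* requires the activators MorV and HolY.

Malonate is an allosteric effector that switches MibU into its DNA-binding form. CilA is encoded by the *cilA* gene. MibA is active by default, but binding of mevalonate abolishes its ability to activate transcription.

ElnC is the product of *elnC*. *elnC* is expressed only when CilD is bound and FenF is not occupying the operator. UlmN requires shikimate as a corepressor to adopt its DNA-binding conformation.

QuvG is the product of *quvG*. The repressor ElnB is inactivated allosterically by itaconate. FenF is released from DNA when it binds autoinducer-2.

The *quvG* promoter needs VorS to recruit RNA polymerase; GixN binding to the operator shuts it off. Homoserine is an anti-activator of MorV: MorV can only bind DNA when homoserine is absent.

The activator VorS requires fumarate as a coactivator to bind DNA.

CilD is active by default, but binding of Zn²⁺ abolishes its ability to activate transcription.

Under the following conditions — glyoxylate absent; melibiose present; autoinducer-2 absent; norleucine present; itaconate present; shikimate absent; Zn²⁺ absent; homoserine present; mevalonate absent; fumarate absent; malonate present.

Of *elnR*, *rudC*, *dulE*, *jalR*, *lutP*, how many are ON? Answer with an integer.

5

Itaconate is present, so ElnB is inactive.
Zn²⁺ is absent, so CilD is active.
Autoinducer-2 is absent, so FenF is active.
With repressor FenF bound, *elnC* is not transcribed.
So ElnC is not produced.
With no repressor bound, *elnR* is transcribed.
→ *elnR* is ON.
Melibiose is present, so GixN is active.
Fumarate is absent, so VorS is inactive.
With repressor GixN bound, *quvG* is not transcribed.
So QuvG is not produced.
With no repressor bound, *rudC* is transcribed.
→ *rudC* is ON.
Shikimate is absent, so UlmN is inactive.
Mevalonate is absent, so MibA is active.
No repressor is bound and MibA is active, so *dulE* is transcribed.
→ *dulE* is ON.
Malonate is present, so MibU is active.
Homoserine is present, so MorV is inactive.
Glyoxylate is absent, so HolY is active.
Required activator MorV is absent, so *cilA* is not transcribed.
So CilA is not produced.
No repressor is bound and MibU is active, so *jalR* is transcribed.
→ *jalR* is ON.
Norleucine is present, so RudK is inactive.
With no repressor bound, *lutP* is transcribed.
→ *lutP* is ON.
5 of the 5 genes are transcribed.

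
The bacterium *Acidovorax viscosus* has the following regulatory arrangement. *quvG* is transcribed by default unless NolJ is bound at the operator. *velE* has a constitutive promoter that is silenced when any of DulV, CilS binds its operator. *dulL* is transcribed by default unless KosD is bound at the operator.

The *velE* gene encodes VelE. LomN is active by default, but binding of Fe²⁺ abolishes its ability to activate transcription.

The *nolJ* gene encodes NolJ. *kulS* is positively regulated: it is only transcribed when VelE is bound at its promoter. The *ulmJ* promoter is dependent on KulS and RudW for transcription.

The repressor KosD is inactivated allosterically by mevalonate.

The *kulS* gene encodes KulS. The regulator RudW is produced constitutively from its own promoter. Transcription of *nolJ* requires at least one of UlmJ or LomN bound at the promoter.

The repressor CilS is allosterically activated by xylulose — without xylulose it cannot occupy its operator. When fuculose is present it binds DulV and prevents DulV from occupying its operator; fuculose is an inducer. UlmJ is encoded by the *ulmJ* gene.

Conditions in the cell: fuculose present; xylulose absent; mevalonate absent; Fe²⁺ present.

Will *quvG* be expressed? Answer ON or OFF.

Fuculose is present, so DulV is inactive.
Xylulose is absent, so CilS is inactive.
With no repressor bound, *velE* is transcribed.
So VelE is produced and active.
No repressor is bound and VelE is active, so *kulS* is transcribed.
So KulS is produced and active.
RudW is produced constitutively and is active.
No repressor is bound and KulS and RudW are active, so *ulmJ* is transcribed.
So UlmJ is produced and active.
Fe²⁺ is present, so LomN is inactive.
Activator UlmJ is present, so *nolJ* is transcribed.
So NolJ is produced and active.
With repressor NolJ bound, *quvG* is not transcribed.

OFF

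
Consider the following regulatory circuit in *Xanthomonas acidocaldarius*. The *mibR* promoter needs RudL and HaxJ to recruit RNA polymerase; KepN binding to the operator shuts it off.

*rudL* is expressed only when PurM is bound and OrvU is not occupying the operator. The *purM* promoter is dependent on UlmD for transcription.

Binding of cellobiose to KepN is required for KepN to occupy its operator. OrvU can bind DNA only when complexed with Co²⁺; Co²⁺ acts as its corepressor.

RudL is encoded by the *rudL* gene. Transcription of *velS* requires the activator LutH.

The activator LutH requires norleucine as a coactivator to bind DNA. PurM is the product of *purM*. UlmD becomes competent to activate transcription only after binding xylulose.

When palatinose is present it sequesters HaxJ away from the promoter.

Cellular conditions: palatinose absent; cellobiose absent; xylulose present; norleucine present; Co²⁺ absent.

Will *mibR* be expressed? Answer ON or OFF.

ON

Xylulose is present, so UlmD is active.
No repressor is bound and UlmD is active, so *purM* is transcribed.
So PurM is produced and active.
Co²⁺ is absent, so OrvU is inactive.
No repressor is bound and PurM is active, so *rudL* is transcribed.
So RudL is produced and active.
Palatinose is absent, so HaxJ is active.
Cellobiose is absent, so KepN is inactive.
No repressor is bound and RudL and HaxJ are active, so *mibR* is transcribed.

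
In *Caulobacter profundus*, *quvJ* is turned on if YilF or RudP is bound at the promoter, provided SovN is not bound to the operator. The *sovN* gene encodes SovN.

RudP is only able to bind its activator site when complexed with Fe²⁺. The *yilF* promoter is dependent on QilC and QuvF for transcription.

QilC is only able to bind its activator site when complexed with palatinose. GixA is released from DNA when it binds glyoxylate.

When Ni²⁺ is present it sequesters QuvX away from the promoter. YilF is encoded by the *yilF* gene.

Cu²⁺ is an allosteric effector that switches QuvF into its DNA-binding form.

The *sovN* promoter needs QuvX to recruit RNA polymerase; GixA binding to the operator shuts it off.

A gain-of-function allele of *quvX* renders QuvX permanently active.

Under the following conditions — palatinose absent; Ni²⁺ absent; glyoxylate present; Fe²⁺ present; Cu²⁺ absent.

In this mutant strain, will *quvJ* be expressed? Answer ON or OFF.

OFF

QuvX is constitutively active in this strain.
Glyoxylate is present, so GixA is inactive.
No repressor is bound and QuvX is active, so *sovN* is transcribed.
So SovN is produced and active.
Palatinose is absent, so QilC is inactive.
Cu²⁺ is absent, so QuvF is inactive.
Required activator QilC is absent, so *yilF* is not transcribed.
So YilF is not produced.
Fe²⁺ is present, so RudP is active.
With repressor SovN bound, *quvJ* is not transcribed.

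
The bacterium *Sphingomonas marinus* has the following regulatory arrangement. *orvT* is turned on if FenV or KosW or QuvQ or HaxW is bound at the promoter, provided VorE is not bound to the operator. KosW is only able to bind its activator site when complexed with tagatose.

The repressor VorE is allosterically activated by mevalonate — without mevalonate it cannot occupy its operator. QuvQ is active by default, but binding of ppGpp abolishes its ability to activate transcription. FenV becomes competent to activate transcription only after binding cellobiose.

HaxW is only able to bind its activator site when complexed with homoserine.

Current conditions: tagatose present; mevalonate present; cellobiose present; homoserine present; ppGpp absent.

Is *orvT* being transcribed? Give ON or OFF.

Cellobiose is present, so FenV is active.
Tagatose is present, so KosW is active.
ppGpp is absent, so QuvQ is active.
Mevalonate is present, so VorE is active.
Homoserine is present, so HaxW is active.
With repressor VorE bound, *orvT* is not transcribed.

OFF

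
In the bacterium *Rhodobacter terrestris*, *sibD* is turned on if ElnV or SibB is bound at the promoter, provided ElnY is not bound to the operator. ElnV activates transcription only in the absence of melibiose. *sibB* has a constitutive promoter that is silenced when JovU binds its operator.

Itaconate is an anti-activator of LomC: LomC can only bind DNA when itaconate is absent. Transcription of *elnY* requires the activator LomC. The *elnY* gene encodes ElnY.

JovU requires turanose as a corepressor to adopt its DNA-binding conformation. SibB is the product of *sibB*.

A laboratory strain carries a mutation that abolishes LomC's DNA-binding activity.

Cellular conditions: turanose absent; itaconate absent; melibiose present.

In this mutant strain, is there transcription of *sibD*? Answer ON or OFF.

ON

LomC is non-functional in this strain, so it has no effect.
Required activator LomC is absent, so *elnY* is not transcribed.
So ElnY is not produced.
Melibiose is present, so ElnV is inactive.
Turanose is absent, so JovU is inactive.
With no repressor bound, *sibB* is transcribed.
So SibB is produced and active.
Activator SibB is present, so *sibD* is transcribed.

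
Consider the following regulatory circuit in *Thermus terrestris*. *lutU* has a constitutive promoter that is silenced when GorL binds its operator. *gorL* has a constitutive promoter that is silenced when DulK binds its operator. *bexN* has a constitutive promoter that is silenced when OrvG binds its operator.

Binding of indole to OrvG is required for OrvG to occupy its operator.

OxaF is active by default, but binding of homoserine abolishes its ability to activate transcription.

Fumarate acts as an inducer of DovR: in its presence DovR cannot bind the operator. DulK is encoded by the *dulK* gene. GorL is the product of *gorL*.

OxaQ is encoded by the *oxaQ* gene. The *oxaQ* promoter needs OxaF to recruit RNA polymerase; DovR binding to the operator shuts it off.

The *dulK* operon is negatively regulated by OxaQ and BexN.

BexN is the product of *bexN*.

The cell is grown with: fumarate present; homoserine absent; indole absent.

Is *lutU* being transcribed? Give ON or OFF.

OFF

Fumarate is present, so DovR is inactive.
Homoserine is absent, so OxaF is active.
No repressor is bound and OxaF is active, so *oxaQ* is transcribed.
So OxaQ is produced and active.
Indole is absent, so OrvG is inactive.
With no repressor bound, *bexN* is transcribed.
So BexN is produced and active.
With repressor OxaQ bound, *dulK* is not transcribed.
So DulK is not produced.
With no repressor bound, *gorL* is transcribed.
So GorL is produced and active.
With repressor GorL bound, *lutU* is not transcribed.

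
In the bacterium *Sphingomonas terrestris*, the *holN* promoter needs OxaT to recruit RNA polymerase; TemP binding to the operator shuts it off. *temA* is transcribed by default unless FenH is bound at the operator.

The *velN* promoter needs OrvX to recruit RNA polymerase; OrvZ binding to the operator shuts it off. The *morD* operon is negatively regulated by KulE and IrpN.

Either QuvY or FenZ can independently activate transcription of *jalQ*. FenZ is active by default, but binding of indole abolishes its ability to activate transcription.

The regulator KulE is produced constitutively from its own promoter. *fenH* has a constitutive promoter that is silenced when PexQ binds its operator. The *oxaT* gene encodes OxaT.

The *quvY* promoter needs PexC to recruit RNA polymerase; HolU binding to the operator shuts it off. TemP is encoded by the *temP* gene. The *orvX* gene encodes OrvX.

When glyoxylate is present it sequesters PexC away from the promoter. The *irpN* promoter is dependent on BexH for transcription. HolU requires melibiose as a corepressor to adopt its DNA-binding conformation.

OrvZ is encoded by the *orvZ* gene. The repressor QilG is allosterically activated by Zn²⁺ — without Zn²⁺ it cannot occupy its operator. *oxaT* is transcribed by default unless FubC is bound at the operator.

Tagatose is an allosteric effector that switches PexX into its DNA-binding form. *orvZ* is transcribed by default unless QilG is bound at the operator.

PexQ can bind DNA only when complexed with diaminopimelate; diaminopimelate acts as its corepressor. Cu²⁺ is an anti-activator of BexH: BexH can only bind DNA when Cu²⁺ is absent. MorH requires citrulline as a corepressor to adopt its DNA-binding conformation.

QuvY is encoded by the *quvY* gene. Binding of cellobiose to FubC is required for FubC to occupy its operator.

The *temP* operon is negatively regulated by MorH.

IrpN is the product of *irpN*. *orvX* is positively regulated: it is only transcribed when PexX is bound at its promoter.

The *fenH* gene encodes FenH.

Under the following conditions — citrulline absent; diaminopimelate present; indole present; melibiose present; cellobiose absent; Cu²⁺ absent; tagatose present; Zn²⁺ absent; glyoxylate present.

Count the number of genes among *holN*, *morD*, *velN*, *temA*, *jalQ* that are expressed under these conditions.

1

Citrulline is absent, so MorH is inactive.
With no repressor bound, *temP* is transcribed.
So TemP is produced and active.
Cellobiose is absent, so FubC is inactive.
With no repressor bound, *oxaT* is transcribed.
So OxaT is produced and active.
With repressor TemP bound, *holN* is not transcribed.
→ *holN* is OFF.
KulE is produced constitutively and is active.
Cu²⁺ is absent, so BexH is active.
No repressor is bound and BexH is active, so *irpN* is transcribed.
So IrpN is produced and active.
With repressor KulE bound, *morD* is not transcribed.
→ *morD* is OFF.
Zn²⁺ is absent, so QilG is inactive.
With no repressor bound, *orvZ* is transcribed.
So OrvZ is produced and active.
Tagatose is present, so PexX is active.
No repressor is bound and PexX is active, so *orvX* is transcribed.
So OrvX is produced and active.
With repressor OrvZ bound, *velN* is not transcribed.
→ *velN* is OFF.
Diaminopimelate is present, so PexQ is active.
With repressor PexQ bound, *fenH* is not transcribed.
So FenH is not produced.
With no repressor bound, *temA* is transcribed.
→ *temA* is ON.
Glyoxylate is present, so PexC is inactive.
Melibiose is present, so HolU is active.
With repressor HolU bound, *quvY* is not transcribed.
So QuvY is not produced.
Indole is present, so FenZ is inactive.
No activator is available at the *jalQ* promoter, so *jalQ* is not transcribed.
→ *jalQ* is OFF.
1 of the 5 genes is transcribed.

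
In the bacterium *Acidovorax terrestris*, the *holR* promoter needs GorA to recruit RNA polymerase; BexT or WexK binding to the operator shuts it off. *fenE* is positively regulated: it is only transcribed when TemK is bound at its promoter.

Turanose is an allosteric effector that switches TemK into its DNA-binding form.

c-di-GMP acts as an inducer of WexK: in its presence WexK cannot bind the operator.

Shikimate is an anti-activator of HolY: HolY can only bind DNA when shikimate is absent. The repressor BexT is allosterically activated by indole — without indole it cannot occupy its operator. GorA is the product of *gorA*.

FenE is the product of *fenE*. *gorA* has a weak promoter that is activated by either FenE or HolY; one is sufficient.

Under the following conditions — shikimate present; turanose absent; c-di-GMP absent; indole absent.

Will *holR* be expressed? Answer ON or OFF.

OFF

Indole is absent, so BexT is inactive.
c-di-GMP is absent, so WexK is active.
Turanose is absent, so TemK is inactive.
Required activator TemK is absent, so *fenE* is not transcribed.
So FenE is not produced.
Shikimate is present, so HolY is inactive.
No activator is available at the *gorA* promoter, so *gorA* is not transcribed.
So GorA is not produced.
With repressor WexK bound, *holR* is not transcribed.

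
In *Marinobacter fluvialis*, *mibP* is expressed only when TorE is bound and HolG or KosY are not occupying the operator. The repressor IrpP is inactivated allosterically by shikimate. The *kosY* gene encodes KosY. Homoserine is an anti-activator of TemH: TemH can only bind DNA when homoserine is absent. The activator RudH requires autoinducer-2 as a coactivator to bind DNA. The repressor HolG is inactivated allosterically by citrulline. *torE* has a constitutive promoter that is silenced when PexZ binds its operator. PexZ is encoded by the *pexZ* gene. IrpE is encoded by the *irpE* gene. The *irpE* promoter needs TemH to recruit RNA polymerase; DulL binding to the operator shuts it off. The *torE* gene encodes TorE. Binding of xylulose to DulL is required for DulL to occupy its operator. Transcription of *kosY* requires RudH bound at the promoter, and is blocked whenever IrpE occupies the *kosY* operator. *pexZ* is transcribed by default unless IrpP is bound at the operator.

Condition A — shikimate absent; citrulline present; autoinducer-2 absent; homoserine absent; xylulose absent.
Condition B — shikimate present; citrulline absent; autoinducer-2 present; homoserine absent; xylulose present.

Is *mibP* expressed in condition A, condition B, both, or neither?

A only

Condition A:
Shikimate is absent, so IrpP is active.
With repressor IrpP bound, *pexZ* is not transcribed.
So PexZ is not produced.
With no repressor bound, *torE* is transcribed.
So TorE is produced and active.
Citrulline is present, so HolG is inactive.
Autoinducer-2 is absent, so RudH is inactive.
Homoserine is absent, so TemH is active.
Xylulose is absent, so DulL is inactive.
No repressor is bound and TemH is active, so *irpE* is transcribed.
So IrpE is produced and active.
With repressor IrpE bound, *kosY* is not transcribed.
So KosY is not produced.
No repressor is bound and TorE is active, so *mibP* is transcribed.
→ *mibP* is ON in A.
Condition B:
Shikimate is present, so IrpP is inactive.
With no repressor bound, *pexZ* is transcribed.
So PexZ is produced and active.
With repressor PexZ bound, *torE* is not transcribed.
So TorE is not produced.
Citrulline is absent, so HolG is active.
Autoinducer-2 is present, so RudH is active.
Homoserine is absent, so TemH is active.
Xylulose is present, so DulL is active.
With repressor DulL bound, *irpE* is not transcribed.
So IrpE is not produced.
No repressor is bound and RudH is active, so *kosY* is transcribed.
So KosY is produced and active.
With repressor HolG bound, *mibP* is not transcribed.
→ *mibP* is OFF in B.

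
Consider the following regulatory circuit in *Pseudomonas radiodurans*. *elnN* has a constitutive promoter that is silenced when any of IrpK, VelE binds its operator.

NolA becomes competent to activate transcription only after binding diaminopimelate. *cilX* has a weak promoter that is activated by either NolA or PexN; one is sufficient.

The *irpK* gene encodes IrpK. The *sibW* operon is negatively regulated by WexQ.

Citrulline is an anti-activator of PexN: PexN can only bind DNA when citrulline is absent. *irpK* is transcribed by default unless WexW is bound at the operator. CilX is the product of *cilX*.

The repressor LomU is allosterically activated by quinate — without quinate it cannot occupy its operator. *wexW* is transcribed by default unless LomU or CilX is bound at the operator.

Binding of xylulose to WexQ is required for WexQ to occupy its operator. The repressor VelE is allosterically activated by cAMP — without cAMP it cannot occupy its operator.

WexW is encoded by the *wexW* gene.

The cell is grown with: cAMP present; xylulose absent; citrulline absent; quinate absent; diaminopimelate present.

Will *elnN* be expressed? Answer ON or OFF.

OFF

Quinate is absent, so LomU is inactive.
Diaminopimelate is present, so NolA is active.
Citrulline is absent, so PexN is active.
Activator NolA is present, so *cilX* is transcribed.
So CilX is produced and active.
With repressor CilX bound, *wexW* is not transcribed.
So WexW is not produced.
With no repressor bound, *irpK* is transcribed.
So IrpK is produced and active.
cAMP is present, so VelE is active.
With repressor IrpK bound, *elnN* is not transcribed.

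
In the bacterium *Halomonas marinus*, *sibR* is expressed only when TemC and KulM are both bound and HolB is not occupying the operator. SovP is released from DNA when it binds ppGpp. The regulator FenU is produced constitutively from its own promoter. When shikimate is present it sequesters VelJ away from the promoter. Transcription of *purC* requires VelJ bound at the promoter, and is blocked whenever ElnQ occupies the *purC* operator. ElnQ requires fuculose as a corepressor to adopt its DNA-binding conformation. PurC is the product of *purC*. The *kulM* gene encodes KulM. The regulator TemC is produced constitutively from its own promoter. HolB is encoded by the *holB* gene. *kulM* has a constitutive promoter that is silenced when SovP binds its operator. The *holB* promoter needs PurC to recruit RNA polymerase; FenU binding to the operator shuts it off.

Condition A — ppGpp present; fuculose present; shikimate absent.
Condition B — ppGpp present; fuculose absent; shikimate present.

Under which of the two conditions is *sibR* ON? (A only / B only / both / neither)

Condition A:
TemC is produced constitutively and is active.
ppGpp is present, so SovP is inactive.
With no repressor bound, *kulM* is transcribed.
So KulM is produced and active.
FenU is produced constitutively and is active.
Fuculose is present, so ElnQ is active.
Shikimate is absent, so VelJ is active.
With repressor ElnQ bound, *purC* is not transcribed.
So PurC is not produced.
With repressor FenU bound, *holB* is not transcribed.
So HolB is not produced.
No repressor is bound and TemC and KulM are active, so *sibR* is transcribed.
→ *sibR* is ON in A.
Condition B:
TemC is produced constitutively and is active.
ppGpp is present, so SovP is inactive.
With no repressor bound, *kulM* is transcribed.
So KulM is produced and active.
FenU is produced constitutively and is active.
Fuculose is absent, so ElnQ is inactive.
Shikimate is present, so VelJ is inactive.
Required activator VelJ is absent, so *purC* is not transcribed.
So PurC is not produced.
With repressor FenU bound, *holB* is not transcribed.
So HolB is not produced.
No repressor is bound and TemC and KulM are active, so *sibR* is transcribed.
→ *sibR* is ON in B.

both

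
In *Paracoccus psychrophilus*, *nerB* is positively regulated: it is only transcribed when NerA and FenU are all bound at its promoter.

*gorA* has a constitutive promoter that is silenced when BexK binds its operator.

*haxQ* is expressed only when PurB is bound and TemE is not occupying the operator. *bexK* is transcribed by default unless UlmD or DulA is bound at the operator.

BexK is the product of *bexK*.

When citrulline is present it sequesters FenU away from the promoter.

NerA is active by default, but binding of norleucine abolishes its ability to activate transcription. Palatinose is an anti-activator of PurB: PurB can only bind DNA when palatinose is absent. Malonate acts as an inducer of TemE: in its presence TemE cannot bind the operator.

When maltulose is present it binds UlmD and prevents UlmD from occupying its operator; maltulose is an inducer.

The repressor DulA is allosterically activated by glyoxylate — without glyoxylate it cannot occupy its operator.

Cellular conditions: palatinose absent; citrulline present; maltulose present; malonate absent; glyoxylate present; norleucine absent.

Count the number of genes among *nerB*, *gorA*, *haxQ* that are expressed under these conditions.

Norleucine is absent, so NerA is active.
Citrulline is present, so FenU is inactive.
Required activator FenU is absent, so *nerB* is not transcribed.
→ *nerB* is OFF.
Maltulose is present, so UlmD is inactive.
Glyoxylate is present, so DulA is active.
With repressor DulA bound, *bexK* is not transcribed.
So BexK is not produced.
With no repressor bound, *gorA* is transcribed.
→ *gorA* is ON.
Palatinose is absent, so PurB is active.
Malonate is absent, so TemE is active.
With repressor TemE bound, *haxQ* is not transcribed.
→ *haxQ* is OFF.
1 of the 3 genes is transcribed.

1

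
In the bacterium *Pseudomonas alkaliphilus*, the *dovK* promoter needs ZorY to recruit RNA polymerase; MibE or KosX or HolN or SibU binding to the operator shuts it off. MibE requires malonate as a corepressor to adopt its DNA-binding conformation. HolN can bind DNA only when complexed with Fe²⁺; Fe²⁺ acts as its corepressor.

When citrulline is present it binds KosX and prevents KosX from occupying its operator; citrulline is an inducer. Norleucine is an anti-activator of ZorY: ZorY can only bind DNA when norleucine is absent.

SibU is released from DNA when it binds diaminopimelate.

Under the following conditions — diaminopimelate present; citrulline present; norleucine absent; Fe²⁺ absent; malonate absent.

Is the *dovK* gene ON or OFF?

Malonate is absent, so MibE is inactive.
Citrulline is present, so KosX is inactive.
Norleucine is absent, so ZorY is active.
Fe²⁺ is absent, so HolN is inactive.
Diaminopimelate is present, so SibU is inactive.
No repressor is bound and ZorY is active, so *dovK* is transcribed.

ON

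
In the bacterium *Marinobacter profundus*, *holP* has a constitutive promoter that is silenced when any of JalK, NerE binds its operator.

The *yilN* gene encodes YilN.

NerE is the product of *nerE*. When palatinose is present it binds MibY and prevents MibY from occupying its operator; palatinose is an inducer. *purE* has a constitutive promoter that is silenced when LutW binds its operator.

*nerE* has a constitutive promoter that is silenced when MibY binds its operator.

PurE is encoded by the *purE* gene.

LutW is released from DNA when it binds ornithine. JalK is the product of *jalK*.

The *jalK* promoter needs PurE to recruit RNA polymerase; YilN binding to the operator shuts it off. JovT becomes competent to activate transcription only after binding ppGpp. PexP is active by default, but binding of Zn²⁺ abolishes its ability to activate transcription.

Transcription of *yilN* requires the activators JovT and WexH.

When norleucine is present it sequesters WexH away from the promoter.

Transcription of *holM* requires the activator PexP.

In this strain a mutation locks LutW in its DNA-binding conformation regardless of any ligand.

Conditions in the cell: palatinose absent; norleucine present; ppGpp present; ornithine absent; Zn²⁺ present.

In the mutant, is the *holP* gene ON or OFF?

ON

ppGpp is present, so JovT is active.
Norleucine is present, so WexH is inactive.
Required activator WexH is absent, so *yilN* is not transcribed.
So YilN is not produced.
LutW is constitutively active in this strain.
With repressor LutW bound, *purE* is not transcribed.
So PurE is not produced.
Required activator PurE is absent, so *jalK* is not transcribed.
So JalK is not produced.
Palatinose is absent, so MibY is active.
With repressor MibY bound, *nerE* is not transcribed.
So NerE is not produced.
With no repressor bound, *holP* is transcribed.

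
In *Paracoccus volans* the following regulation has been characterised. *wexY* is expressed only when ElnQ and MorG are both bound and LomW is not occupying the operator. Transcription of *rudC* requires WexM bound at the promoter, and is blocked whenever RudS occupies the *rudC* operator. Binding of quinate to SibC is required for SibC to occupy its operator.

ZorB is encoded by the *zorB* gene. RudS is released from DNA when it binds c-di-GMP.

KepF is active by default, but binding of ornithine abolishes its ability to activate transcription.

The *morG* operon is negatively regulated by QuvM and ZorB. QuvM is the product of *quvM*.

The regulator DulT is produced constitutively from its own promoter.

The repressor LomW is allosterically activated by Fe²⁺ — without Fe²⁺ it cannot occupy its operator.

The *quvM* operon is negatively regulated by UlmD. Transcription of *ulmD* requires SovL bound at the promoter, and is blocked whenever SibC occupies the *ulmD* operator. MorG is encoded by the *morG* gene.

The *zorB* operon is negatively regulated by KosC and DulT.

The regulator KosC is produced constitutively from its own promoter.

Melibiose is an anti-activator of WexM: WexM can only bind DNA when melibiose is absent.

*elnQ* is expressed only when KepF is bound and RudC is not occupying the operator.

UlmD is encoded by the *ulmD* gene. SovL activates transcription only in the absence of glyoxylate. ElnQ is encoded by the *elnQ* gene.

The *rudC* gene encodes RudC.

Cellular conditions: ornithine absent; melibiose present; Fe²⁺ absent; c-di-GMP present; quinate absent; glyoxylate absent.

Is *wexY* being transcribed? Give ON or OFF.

ON

Ornithine is absent, so KepF is active.
Melibiose is present, so WexM is inactive.
c-di-GMP is present, so RudS is inactive.
Required activator WexM is absent, so *rudC* is not transcribed.
So RudC is not produced.
No repressor is bound and KepF is active, so *elnQ* is transcribed.
So ElnQ is produced and active.
Quinate is absent, so SibC is inactive.
Glyoxylate is absent, so SovL is active.
No repressor is bound and SovL is active, so *ulmD* is transcribed.
So UlmD is produced and active.
With repressor UlmD bound, *quvM* is not transcribed.
So QuvM is not produced.
KosC is produced constitutively and is active.
DulT is produced constitutively and is active.
With repressor KosC bound, *zorB* is not transcribed.
So ZorB is not produced.
With no repressor bound, *morG* is transcribed.
So MorG is produced and active.
Fe²⁺ is absent, so LomW is inactive.
No repressor is bound and ElnQ and MorG are active, so *wexY* is transcribed.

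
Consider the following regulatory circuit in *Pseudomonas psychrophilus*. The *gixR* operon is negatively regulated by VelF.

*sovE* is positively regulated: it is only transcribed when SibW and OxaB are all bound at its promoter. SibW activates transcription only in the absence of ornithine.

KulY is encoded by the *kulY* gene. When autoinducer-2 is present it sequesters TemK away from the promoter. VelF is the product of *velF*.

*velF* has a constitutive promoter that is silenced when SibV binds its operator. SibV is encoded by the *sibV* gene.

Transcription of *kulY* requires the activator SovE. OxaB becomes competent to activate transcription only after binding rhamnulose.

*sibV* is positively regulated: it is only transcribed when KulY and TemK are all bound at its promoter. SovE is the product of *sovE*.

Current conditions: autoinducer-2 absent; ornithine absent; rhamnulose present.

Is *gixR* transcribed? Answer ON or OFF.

ON

Ornithine is absent, so SibW is active.
Rhamnulose is present, so OxaB is active.
No repressor is bound and SibW and OxaB are active, so *sovE* is transcribed.
So SovE is produced and active.
No repressor is bound and SovE is active, so *kulY* is transcribed.
So KulY is produced and active.
Autoinducer-2 is absent, so TemK is active.
No repressor is bound and KulY and TemK are active, so *sibV* is transcribed.
So SibV is produced and active.
With repressor SibV bound, *velF* is not transcribed.
So VelF is not produced.
With no repressor bound, *gixR* is transcribed.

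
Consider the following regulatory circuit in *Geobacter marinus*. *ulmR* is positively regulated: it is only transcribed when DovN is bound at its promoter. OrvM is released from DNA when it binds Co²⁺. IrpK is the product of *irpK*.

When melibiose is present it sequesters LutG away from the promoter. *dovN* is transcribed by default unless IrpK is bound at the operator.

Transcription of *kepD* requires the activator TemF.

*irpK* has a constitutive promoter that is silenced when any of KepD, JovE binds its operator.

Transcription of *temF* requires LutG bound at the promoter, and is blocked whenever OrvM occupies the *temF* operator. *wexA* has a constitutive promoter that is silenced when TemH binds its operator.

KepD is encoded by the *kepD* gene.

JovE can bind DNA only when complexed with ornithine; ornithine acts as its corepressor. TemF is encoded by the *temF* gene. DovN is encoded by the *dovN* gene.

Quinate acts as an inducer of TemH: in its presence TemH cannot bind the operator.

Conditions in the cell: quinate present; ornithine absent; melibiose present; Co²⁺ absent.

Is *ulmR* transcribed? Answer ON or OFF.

Co²⁺ is absent, so OrvM is active.
Melibiose is present, so LutG is inactive.
With repressor OrvM bound, *temF* is not transcribed.
So TemF is not produced.
Required activator TemF is absent, so *kepD* is not transcribed.
So KepD is not produced.
Ornithine is absent, so JovE is inactive.
With no repressor bound, *irpK* is transcribed.
So IrpK is produced and active.
With repressor IrpK bound, *dovN* is not transcribed.
So DovN is not produced.
Required activator DovN is absent, so *ulmR* is not transcribed.

OFF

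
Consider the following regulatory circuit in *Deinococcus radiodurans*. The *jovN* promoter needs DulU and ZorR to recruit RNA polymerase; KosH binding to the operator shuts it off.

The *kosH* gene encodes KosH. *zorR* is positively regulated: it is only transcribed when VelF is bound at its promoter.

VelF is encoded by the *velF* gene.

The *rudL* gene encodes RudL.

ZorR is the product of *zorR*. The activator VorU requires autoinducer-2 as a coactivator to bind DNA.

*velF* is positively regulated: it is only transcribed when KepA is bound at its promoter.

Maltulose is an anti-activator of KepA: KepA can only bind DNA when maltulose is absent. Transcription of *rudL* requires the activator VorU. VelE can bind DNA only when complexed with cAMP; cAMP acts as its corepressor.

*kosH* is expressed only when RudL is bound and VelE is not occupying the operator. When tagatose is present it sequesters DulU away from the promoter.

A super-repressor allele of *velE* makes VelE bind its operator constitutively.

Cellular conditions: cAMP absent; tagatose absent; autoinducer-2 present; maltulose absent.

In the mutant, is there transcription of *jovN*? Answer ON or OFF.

VelE is constitutively active in this strain.
Autoinducer-2 is present, so VorU is active.
No repressor is bound and VorU is active, so *rudL* is transcribed.
So RudL is produced and active.
With repressor VelE bound, *kosH* is not transcribed.
So KosH is not produced.
Tagatose is absent, so DulU is active.
Maltulose is absent, so KepA is active.
No repressor is bound and KepA is active, so *velF* is transcribed.
So VelF is produced and active.
No repressor is bound and VelF is active, so *zorR* is transcribed.
So ZorR is produced and active.
No repressor is bound and DulU and ZorR are active, so *jovN* is transcribed.

ON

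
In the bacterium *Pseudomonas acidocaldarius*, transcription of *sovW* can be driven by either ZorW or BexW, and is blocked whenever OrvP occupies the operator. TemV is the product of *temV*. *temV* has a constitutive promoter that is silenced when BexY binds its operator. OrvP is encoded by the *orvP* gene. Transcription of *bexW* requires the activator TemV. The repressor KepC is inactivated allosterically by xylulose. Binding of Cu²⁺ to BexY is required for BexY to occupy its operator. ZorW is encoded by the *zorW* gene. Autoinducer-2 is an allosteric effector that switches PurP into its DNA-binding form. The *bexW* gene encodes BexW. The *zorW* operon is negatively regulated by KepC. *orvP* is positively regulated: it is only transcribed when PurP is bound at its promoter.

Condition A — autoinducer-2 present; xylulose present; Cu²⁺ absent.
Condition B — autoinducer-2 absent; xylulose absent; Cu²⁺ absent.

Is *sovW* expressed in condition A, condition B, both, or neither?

B only

Condition A:
Autoinducer-2 is present, so PurP is active.
No repressor is bound and PurP is active, so *orvP* is transcribed.
So OrvP is produced and active.
Xylulose is present, so KepC is inactive.
With no repressor bound, *zorW* is transcribed.
So ZorW is produced and active.
Cu²⁺ is absent, so BexY is inactive.
With no repressor bound, *temV* is transcribed.
So TemV is produced and active.
No repressor is bound and TemV is active, so *bexW* is transcribed.
So BexW is produced and active.
With repressor OrvP bound, *sovW* is not transcribed.
→ *sovW* is OFF in A.
Condition B:
Autoinducer-2 is absent, so PurP is inactive.
Required activator PurP is absent, so *orvP* is not transcribed.
So OrvP is not produced.
Xylulose is absent, so KepC is active.
With repressor KepC bound, *zorW* is not transcribed.
So ZorW is not produced.
Cu²⁺ is absent, so BexY is inactive.
With no repressor bound, *temV* is transcribed.
So TemV is produced and active.
No repressor is bound and TemV is active, so *bexW* is transcribed.
So BexW is produced and active.
Activator BexW is present, so *sovW* is transcribed.
→ *sovW* is ON in B.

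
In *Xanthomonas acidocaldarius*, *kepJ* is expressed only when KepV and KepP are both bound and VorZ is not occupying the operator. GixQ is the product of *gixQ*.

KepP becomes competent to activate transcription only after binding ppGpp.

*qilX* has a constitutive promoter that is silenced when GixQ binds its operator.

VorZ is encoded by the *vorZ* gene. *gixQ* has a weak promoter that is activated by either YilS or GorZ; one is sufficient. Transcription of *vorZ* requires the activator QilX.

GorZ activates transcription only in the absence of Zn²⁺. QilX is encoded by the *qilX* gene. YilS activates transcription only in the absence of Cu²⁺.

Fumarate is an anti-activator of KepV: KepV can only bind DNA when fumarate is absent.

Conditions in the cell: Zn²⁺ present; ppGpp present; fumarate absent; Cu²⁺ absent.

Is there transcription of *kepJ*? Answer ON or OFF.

Fumarate is absent, so KepV is active.
ppGpp is present, so KepP is active.
Cu²⁺ is absent, so YilS is active.
Zn²⁺ is present, so GorZ is inactive.
Activator YilS is present, so *gixQ* is transcribed.
So GixQ is produced and active.
With repressor GixQ bound, *qilX* is not transcribed.
So QilX is not produced.
Required activator QilX is absent, so *vorZ* is not transcribed.
So VorZ is not produced.
No repressor is bound and KepV and KepP are active, so *kepJ* is transcribed.

ON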